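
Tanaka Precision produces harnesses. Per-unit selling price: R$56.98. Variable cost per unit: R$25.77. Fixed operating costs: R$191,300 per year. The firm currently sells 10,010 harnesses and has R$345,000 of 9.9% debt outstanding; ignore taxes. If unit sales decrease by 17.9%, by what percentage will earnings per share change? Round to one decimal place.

Contribution at this volume is 10,010 × R$31.21 = R$312,412.10.
Subtracting fixed costs: EBIT = R$312,412.10 − R$191,300 = R$121,112.10.
After interest of R$34,155.00, pre-tax earnings = R$86,957.10.
DCL = total CM / (EBIT − I) = R$312,412.10 / R$86,957.10 = 3.5927.
%ΔEPS = DCL × %ΔSales = 3.5927 × -17.9% = -64.3%.

-64.3%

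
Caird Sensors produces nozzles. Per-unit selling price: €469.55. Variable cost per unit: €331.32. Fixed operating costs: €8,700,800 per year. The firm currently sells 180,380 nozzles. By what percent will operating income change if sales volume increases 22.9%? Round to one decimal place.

Contribution at this volume is 180,380 × €138.23 = €24,933,927.40.
Operating income = contribution − fixed costs = €24,933,927.40 − €8,700,800 = €16,233,127.40.
Degree of operating leverage = €24,933,927.40 / €16,233,127.40 = 1.5360.
So EBIT moves 1.5360 × (+22.9%) = +35.2%.

+35.2%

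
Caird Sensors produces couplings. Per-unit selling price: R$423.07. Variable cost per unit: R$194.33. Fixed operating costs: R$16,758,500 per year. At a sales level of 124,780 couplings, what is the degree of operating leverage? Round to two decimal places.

2.42

Contribution at this volume is 124,780 × R$228.74 = R$28,542,177.20.
Subtracting fixed costs: EBIT = R$28,542,177.20 − R$16,758,500 = R$11,783,677.20.
So DOL = total CM / EBIT = R$28,542,177.20 / R$11,783,677.20 = 2.4222.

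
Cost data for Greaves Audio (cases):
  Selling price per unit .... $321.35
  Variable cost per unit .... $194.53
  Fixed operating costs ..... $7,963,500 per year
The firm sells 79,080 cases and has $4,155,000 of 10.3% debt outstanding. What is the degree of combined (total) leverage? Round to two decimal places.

6.12

At 79,080 units, contribution = 79,080 × $126.82 = $10,028,925.60.
EBIT = $10,028,925.60 − $7,963,500 = $2,065,425.60. Interest = $427,965.00.
DOL = $10,028,925.60 ÷ $2,065,425.60 = 4.8556; DFL = $2,065,425.60 ÷ $1,637,460.60 = 1.2614.
DCL = DOL × DFL = 4.8556 × 1.2614 = 6.1249.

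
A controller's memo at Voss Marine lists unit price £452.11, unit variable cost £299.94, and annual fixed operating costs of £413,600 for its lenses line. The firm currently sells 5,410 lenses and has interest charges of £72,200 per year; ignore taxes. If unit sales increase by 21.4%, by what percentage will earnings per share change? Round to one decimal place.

+52.2%

At 5,410 units, contribution = 5,410 × £152.17 = £823,239.70.
Subtracting fixed costs: EBIT = £823,239.70 − £413,600 = £409,639.70.
Interest = £72,200.00, so EBIT − I = £337,439.70.
Degree of combined leverage = contribution ÷ (EBIT − I) = £823,239.70 ÷ £337,439.70 = 2.4397.
%ΔEPS = DCL × %ΔSales = 2.4397 × +21.4% = +52.2%.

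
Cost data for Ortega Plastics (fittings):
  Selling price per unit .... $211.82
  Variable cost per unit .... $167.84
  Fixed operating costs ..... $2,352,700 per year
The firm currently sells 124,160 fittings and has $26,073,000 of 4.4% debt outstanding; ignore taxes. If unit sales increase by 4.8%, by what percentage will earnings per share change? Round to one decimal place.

+13.4%

Contribution at this volume is 124,160 × $43.98 = $5,460,556.80.
EBIT = $5,460,556.80 − $2,352,700 = $3,107,856.80.
After interest of $1,147,212.00, pre-tax earnings = $1,960,644.80.
DCL = total CM / (EBIT − I) = $5,460,556.80 / $1,960,644.80 = 2.7851.
EPS therefore changes by 2.7851 × (+4.8%) = +13.4%.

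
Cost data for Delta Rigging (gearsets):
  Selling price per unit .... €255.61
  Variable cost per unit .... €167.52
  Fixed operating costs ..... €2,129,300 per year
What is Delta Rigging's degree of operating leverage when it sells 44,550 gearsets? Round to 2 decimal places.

Total contribution margin = 44,550 × €88.09 = €3,924,409.50.
Subtracting fixed costs: EBIT = €3,924,409.50 − €2,129,300 = €1,795,109.50.
So DOL = total CM / EBIT = €3,924,409.50 / €1,795,109.50 = 2.1862.

2.19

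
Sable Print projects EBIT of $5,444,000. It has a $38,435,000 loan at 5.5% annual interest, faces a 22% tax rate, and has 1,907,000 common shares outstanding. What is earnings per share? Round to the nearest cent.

$1.36

Pre-tax income = $5,444,000 − $2,113,925.00 = $3,330,075.00.
Net income = $3,330,075.00 × (1 − 0.22) = $2,597,458.50.
EPS = $2,597,458.50 ÷ 1,907,000 = $1.36.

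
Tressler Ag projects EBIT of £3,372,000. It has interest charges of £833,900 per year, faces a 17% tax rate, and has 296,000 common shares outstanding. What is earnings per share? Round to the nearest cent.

Pre-tax income = £3,372,000 − £833,900.00 = £2,538,100.00.
After tax at 17%: net income = £2,538,100.00 × 0.83 = £2,106,623.00.
Per share: £2,106,623.00 / 296,000 shares = £7.12.

£7.12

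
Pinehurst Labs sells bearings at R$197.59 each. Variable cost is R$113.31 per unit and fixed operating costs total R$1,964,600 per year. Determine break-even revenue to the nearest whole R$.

CM per unit = R$197.59 − R$113.31 = R$84.28; CM ratio = R$84.28 / R$197.59 = 0.4265.
Break-even sales = FC ÷ CM ratio = R$1,964,600 × R$197.59 / R$84.28 = R$4,605,901.

R$4,605,901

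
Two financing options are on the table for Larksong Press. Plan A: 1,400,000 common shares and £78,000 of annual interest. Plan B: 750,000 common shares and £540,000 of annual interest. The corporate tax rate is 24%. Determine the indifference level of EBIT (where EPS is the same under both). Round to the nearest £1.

£1,073,077

At indifference, (EBIT − 78,000)(1 − t)/1,400,000 = (EBIT − 540,000)(1 − t)/750,000.
The (1 − t) factor cancels: (EBIT − 78,000) × 750,000 = (EBIT − 540,000) × 1,400,000.
EBIT × (1,400,000 − 750,000) = 540,000 × 1,400,000 − 78,000 × 750,000 = 697,500,000,000, so EBIT = 697,500,000,000 ÷ 650,000 = 1,073,076.92.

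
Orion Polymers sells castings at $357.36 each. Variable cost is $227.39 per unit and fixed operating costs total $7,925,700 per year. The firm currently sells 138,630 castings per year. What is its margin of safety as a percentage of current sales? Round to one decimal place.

Each unit contributes $357.36 − $227.39 = $129.97. Break-even units = $7,925,700 ÷ $129.97 = 60,981.00; break-even revenue = 60,981.00 × $357.36 = $21,792,168.59.
Current sales = 138,630 × $357.36 = $49,540,816.80.
Margin of safety = ($49,540,816.80 − $21,792,168.59) ÷ $49,540,816.80 = 56.0%.

56.0%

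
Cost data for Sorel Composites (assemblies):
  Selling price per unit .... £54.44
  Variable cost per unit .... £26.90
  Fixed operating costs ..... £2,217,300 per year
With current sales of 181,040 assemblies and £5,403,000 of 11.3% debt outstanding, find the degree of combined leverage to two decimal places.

2.31

At 181,040 units, contribution = 181,040 × £27.54 = £4,985,841.60.
Operating income = contribution − fixed costs = £4,985,841.60 − £2,217,300 = £2,768,541.60. Interest = £610,539.00.
DOL = £4,985,841.60 ÷ £2,768,541.60 = 1.8009; DFL = £2,768,541.60 ÷ £2,158,002.60 = 1.2829.
DCL = DOL × DFL = 1.8009 × 1.2829 = 2.3104.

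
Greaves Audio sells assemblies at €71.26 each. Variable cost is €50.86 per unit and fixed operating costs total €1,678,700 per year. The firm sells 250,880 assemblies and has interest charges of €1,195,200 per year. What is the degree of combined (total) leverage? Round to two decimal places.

2.28

At 250,880 units, contribution = 250,880 × €20.40 = €5,117,952.00.
Operating income = contribution − fixed costs = €5,117,952.00 − €1,678,700 = €3,439,252.00. Interest = €1,195,200.00.
DOL = €5,117,952.00 ÷ €3,439,252.00 = 1.4881; DFL = €3,439,252.00 ÷ €2,244,052.00 = 1.5326.
DCL = DOL × DFL = 1.4881 × 1.5326 = 2.2807.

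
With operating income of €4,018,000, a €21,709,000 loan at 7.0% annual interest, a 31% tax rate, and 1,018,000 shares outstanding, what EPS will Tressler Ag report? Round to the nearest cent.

Pre-tax income = €4,018,000 − €1,519,630.00 = €2,498,370.00.
Net income = €2,498,370.00 × (1 − 0.31) = €1,723,875.30.
Per share: €1,723,875.30 / 1,018,000 shares = €1.69.

€1.69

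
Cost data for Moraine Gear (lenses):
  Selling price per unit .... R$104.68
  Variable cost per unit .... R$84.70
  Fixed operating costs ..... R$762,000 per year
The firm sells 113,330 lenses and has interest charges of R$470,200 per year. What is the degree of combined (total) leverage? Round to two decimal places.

Contribution at this volume is 113,330 × R$19.98 = R$2,264,333.40.
EBIT = R$2,264,333.40 − R$762,000 = R$1,502,333.40. Interest = R$470,200.00.
DOL = R$2,264,333.40 ÷ R$1,502,333.40 = 1.5072; DFL = R$1,502,333.40 ÷ R$1,032,133.40 = 1.4556.
DCL = DOL × DFL = 1.5072 × 1.4556 = 2.1939.

2.19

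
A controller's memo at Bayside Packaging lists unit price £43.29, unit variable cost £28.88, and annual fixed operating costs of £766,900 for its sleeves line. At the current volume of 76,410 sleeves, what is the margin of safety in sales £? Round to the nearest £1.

Each unit contributes £43.29 − £28.88 = £14.41. Break-even units = £766,900 ÷ £14.41 = 53,219.99; break-even revenue = 53,219.99 × £43.29 = £2,303,893.20.
Actual sales revenue = 76,410 × £43.29 = £3,307,788.90.
Margin of safety = £3,307,788.90 − £2,303,893.20 = £1,003,896.

£1,003,896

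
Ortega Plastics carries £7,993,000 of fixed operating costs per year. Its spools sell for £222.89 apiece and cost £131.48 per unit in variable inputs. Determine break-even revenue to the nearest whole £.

£19,489,769

CM per unit = £222.89 − £131.48 = £91.41; CM ratio = £91.41 / £222.89 = 0.4101.
Break-even revenue = fixed costs × price ÷ CM = £7,993,000 × £222.89 ÷ £91.41 = £19,489,769.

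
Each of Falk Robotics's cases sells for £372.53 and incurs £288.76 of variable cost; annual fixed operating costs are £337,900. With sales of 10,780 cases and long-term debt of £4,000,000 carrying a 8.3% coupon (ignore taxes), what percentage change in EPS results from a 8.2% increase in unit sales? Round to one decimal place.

+31.8%

Contribution at this volume is 10,780 × £83.77 = £903,040.60.
EBIT = £903,040.60 − £337,900 = £565,140.60.
After interest of £332,000.00, pre-tax earnings = £233,140.60.
Degree of combined leverage = contribution ÷ (EBIT − I) = £903,040.60 ÷ £233,140.60 = 3.8734.
%ΔEPS = DCL × %ΔSales = 3.8734 × +8.2% = +31.8%.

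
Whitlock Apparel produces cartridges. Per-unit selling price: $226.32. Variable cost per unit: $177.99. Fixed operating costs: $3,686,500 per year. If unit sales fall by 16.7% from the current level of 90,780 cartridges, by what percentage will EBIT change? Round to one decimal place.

-104.5%

Total contribution margin = 90,780 × $48.33 = $4,387,397.40.
Operating income = contribution − fixed costs = $4,387,397.40 − $3,686,500 = $700,897.40.
Degree of operating leverage = $4,387,397.40 / $700,897.40 = 6.2597.
So EBIT moves 6.2597 × (-16.7%) = -104.5%.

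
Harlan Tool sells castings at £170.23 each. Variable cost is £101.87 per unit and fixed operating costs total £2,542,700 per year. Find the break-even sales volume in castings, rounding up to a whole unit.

37,196 castings

Contribution margin per unit = £170.23 − £101.87 = £68.36.
Units to break even: £2,542,700 ÷ £68.36 = 37,195.73, rounded up to 37,196.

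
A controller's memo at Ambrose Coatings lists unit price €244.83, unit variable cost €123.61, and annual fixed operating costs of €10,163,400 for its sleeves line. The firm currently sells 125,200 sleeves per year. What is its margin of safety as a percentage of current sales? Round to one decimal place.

33.0%

Each unit contributes €244.83 − €123.61 = €121.22. Break-even units = €10,163,400 ÷ €121.22 = 83,842.60; break-even revenue = 83,842.60 × €244.83 = €20,527,183.81.
Current sales = 125,200 × €244.83 = €30,652,716.00.
Margin of safety = (€30,652,716.00 − €20,527,183.81) ÷ €30,652,716.00 = 33.0%.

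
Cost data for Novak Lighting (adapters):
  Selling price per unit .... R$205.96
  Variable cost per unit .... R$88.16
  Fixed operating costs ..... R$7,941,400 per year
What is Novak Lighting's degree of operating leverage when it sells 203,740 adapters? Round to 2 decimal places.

Total contribution margin = 203,740 × R$117.80 = R$24,000,572.00.
EBIT = R$24,000,572.00 − R$7,941,400 = R$16,059,172.00.
Degree of operating leverage = R$24,000,572.00 / R$16,059,172.00 = 1.4945.

1.49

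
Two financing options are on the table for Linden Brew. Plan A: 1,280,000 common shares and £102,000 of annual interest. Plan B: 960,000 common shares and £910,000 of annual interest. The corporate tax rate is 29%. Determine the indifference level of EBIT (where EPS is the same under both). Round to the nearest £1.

£3,334,000

Set EPS_A = EPS_B: (EBIT − £102,000)(1 − 0.29) ÷ 1,280,000 = (EBIT − £910,000)(1 − 0.29) ÷ 960,000.
Cancelling (1 − t) and cross-multiplying: 960,000·(EBIT − 102,000) = 1,280,000·(EBIT − 910,000).
Solving, EBIT = (910,000·1,280,000 − 102,000·960,000) / (1,280,000 − 960,000) = 1,066,880,000,000 / 320,000 = 3,334,000.00.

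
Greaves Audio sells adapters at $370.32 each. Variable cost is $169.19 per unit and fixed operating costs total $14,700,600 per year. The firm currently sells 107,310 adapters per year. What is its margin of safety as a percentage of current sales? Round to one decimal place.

31.9%

Contribution margin per unit = $370.32 − $169.19 = $201.13. Break-even units = $14,700,600 ÷ $201.13 = 73,090.04; break-even revenue = 73,090.04 × $370.32 = $27,066,704.08.
Actual sales revenue = 107,310 × $370.32 = $39,739,039.20.
Margin of safety = ($39,739,039.20 − $27,066,704.08) ÷ $39,739,039.20 = 31.9%.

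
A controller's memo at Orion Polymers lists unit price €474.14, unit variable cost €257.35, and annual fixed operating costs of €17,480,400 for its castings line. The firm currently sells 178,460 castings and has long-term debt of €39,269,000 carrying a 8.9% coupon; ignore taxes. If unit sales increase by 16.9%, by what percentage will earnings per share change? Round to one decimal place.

Total contribution margin = 178,460 × €216.79 = €38,688,343.40.
Operating income = contribution − fixed costs = €38,688,343.40 − €17,480,400 = €21,207,943.40.
After interest of €3,494,941.00, pre-tax earnings = €17,713,002.40.
DCL = total CM / (EBIT − I) = €38,688,343.40 / €17,713,002.40 = 2.1842.
EPS therefore changes by 2.1842 × (+16.9%) = +36.9%.

+36.9%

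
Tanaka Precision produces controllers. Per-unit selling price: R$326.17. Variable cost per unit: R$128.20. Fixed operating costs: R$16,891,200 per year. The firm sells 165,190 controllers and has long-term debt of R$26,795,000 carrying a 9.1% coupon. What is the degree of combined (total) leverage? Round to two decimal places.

Total contribution margin = 165,190 × R$197.97 = R$32,702,664.30.
Subtracting fixed costs: EBIT = R$32,702,664.30 − R$16,891,200 = R$15,811,464.30. Interest = R$2,438,345.00.
DOL = R$32,702,664.30 ÷ R$15,811,464.30 = 2.0683; DFL = R$15,811,464.30 ÷ R$13,373,119.30 = 1.1823.
Combined leverage = 2.0683 × 1.1823 = 2.4454.

2.45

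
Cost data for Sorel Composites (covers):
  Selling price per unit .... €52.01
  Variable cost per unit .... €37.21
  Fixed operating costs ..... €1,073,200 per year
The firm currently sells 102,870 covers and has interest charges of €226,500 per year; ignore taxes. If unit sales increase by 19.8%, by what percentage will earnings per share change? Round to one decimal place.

Total contribution margin = 102,870 × €14.80 = €1,522,476.00.
EBIT = €1,522,476.00 − €1,073,200 = €449,276.00.
Interest = €226,500.00, so EBIT − I = €222,776.00.
DCL = total CM / (EBIT − I) = €1,522,476.00 / €222,776.00 = 6.8341.
EPS therefore changes by 6.8341 × (+19.8%) = +135.3%.

+135.3%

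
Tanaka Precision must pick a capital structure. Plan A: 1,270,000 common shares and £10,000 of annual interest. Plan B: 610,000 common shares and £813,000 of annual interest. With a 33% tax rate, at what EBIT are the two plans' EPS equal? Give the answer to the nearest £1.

Set EPS_A = EPS_B: (EBIT − £10,000)(1 − 0.33) ÷ 1,270,000 = (EBIT − £813,000)(1 − 0.33) ÷ 610,000.
The (1 − t) factor cancels: (EBIT − 10,000) × 610,000 = (EBIT − 813,000) × 1,270,000.
Solving, EBIT = (813,000·1,270,000 − 10,000·610,000) / (1,270,000 − 610,000) = 1,026,410,000,000 / 660,000 = 1,555,166.67.

£1,555,167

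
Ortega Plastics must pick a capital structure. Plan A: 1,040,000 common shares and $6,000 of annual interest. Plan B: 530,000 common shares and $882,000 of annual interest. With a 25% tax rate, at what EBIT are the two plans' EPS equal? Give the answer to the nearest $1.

$1,792,353

Set EPS_A = EPS_B: (EBIT − $6,000)(1 − 0.25) ÷ 1,040,000 = (EBIT − $882,000)(1 − 0.25) ÷ 530,000.
Cancelling (1 − t) and cross-multiplying: 530,000·(EBIT − 6,000) = 1,040,000·(EBIT − 882,000).
EBIT × (1,040,000 − 530,000) = 882,000 × 1,040,000 − 6,000 × 530,000 = 914,100,000,000, so EBIT = 914,100,000,000 ÷ 510,000 = 1,792,352.94.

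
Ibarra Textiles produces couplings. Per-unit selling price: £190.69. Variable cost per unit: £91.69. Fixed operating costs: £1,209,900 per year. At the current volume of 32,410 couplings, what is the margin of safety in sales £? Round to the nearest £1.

£3,849,800

Each unit contributes £190.69 − £91.69 = £99.00. Break-even units = £1,209,900 ÷ £99.00 = 12,221.21; break-even revenue = 12,221.21 × £190.69 = £2,330,462.94.
Actual sales revenue = 32,410 × £190.69 = £6,180,262.90.
Margin of safety = £6,180,262.90 − £2,330,462.94 = £3,849,800.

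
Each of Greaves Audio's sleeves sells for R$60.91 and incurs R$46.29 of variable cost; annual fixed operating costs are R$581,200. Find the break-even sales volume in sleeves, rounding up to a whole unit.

39,754 sleeves

Unit CM = price − variable cost = R$60.91 − R$46.29 = R$14.62.
Units to break even: R$581,200 ÷ R$14.62 = 39,753.76, rounded up to 39,754.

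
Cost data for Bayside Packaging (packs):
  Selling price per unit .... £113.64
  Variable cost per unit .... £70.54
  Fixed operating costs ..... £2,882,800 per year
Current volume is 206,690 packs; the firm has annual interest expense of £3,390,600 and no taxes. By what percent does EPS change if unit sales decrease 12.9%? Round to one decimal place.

-43.6%

Contribution at this volume is 206,690 × £43.10 = £8,908,339.00.
EBIT = £8,908,339.00 − £2,882,800 = £6,025,539.00.
Interest = £3,390,600.00, so EBIT − I = £2,634,939.00.
Degree of combined leverage = contribution ÷ (EBIT − I) = £8,908,339.00 ÷ £2,634,939.00 = 3.3809.
EPS therefore changes by 3.3809 × (-12.9%) = -43.6%.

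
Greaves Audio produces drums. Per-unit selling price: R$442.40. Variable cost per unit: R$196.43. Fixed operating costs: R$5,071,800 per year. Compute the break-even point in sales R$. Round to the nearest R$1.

R$9,122,106

CM per unit = R$442.40 − R$196.43 = R$245.97; CM ratio = R$245.97 / R$442.40 = 0.5560.
Break-even sales = FC ÷ CM ratio = R$5,071,800 × R$442.40 / R$245.97 = R$9,122,106.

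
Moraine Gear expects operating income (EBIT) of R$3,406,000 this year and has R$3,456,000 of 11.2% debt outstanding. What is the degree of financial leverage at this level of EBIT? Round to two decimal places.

Interest = R$387,072.00.
DFL = EBIT ÷ (EBIT − I) = R$3,406,000 ÷ (R$3,406,000 − R$387,072.00) = R$3,406,000 ÷ R$3,018,928.00 = 1.1282.

1.13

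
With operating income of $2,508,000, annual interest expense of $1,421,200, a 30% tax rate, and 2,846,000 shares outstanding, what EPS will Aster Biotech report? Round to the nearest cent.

Interest = $1,421,200.00, so EBT = $2,508,000 − $1,421,200.00 = $1,086,800.00.
After tax at 30%: net income = $1,086,800.00 × 0.70 = $760,760.00.
Per share: $760,760.00 / 2,846,000 shares = $0.27.

$0.27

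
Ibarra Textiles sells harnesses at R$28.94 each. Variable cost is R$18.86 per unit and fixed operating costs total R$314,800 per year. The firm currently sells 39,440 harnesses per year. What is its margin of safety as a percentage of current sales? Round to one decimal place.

20.8%

Contribution margin per unit = R$28.94 − R$18.86 = R$10.08. Break-even units = R$314,800 ÷ R$10.08 = 31,230.16; break-even revenue = 31,230.16 × R$28.94 = R$903,800.79.
Actual sales revenue = 39,440 × R$28.94 = R$1,141,393.60.
Margin of safety = (R$1,141,393.60 − R$903,800.79) ÷ R$1,141,393.60 = 20.8%.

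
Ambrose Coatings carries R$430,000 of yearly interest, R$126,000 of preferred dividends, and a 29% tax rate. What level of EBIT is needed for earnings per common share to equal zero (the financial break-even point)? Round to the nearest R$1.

R$607,465

Preferred dividends are paid after tax, so their pre-tax equivalent is R$126,000 ÷ (1 − 0.29) = R$177,464.79.
EPS = 0 when EBIT covers interest plus the pre-tax preferred burden: R$430,000 + R$177,464.79 = R$607,464.79.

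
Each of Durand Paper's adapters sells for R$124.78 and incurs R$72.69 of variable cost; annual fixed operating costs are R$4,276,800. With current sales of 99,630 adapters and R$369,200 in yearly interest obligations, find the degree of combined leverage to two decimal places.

At 99,630 units, contribution = 99,630 × R$52.09 = R$5,189,726.70.
EBIT = R$5,189,726.70 − R$4,276,800 = R$912,926.70. Interest = R$369,200.00.
DOL = R$5,189,726.70 ÷ R$912,926.70 = 5.6847; DFL = R$912,926.70 ÷ R$543,726.70 = 1.6790.
DCL = DOL × DFL = 5.6847 × 1.6790 = 9.5446.

9.54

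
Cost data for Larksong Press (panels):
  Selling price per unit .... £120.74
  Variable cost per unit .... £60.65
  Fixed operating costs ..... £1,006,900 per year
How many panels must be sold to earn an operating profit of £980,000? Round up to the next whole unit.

Each unit contributes £120.74 − £60.65 = £60.09.
Required volume = (fixed costs + target profit) ÷ CM = (£1,006,900 + £980,000) ÷ £60.09 = 33,065.40, so 33,066 panels.

33,066 panels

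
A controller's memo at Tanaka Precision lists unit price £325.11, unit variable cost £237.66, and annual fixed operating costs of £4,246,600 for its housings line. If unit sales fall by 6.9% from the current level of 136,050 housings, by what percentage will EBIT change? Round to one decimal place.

-10.7%

Total contribution margin = 136,050 × £87.45 = £11,897,572.50.
Subtracting fixed costs: EBIT = £11,897,572.50 − £4,246,600 = £7,650,972.50.
DOL = contribution ÷ EBIT = £11,897,572.50 ÷ £7,650,972.50 = 1.5550.
Operating income changes by 1.5550 × -6.9% = -10.7%.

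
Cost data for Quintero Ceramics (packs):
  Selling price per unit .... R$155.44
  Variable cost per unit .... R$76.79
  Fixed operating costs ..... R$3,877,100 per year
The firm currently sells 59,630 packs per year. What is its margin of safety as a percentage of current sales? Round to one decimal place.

Contribution margin per unit = R$155.44 − R$76.79 = R$78.65. Break-even units = R$3,877,100 ÷ R$78.65 = 49,295.61; break-even revenue = 49,295.61 × R$155.44 = R$7,662,510.16.
Current sales = 59,630 × R$155.44 = R$9,268,887.20.
Margin of safety = (R$9,268,887.20 − R$7,662,510.16) ÷ R$9,268,887.20 = 17.3%.

17.3%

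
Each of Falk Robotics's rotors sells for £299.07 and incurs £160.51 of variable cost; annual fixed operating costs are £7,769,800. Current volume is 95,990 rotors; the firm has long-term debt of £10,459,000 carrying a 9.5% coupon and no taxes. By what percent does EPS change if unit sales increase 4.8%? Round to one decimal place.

+14.1%

At 95,990 units, contribution = 95,990 × £138.56 = £13,300,374.40.
Operating income = contribution − fixed costs = £13,300,374.40 − £7,769,800 = £5,530,574.40.
After interest of £993,605.00, pre-tax earnings = £4,536,969.40.
Degree of combined leverage = contribution ÷ (EBIT − I) = £13,300,374.40 ÷ £4,536,969.40 = 2.9316.
EPS therefore changes by 2.9316 × (+4.8%) = +14.1%.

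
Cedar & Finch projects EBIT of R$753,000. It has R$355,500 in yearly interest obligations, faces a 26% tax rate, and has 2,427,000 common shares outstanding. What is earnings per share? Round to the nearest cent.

R$0.12

Pre-tax income = R$753,000 − R$355,500.00 = R$397,500.00.
Net income = R$397,500.00 × (1 − 0.26) = R$294,150.00.
Per share: R$294,150.00 / 2,427,000 shares = R$0.12.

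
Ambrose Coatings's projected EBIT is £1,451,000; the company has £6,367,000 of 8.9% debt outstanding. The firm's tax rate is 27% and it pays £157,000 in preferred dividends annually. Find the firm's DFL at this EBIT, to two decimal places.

Annual interest charges come to £566,663.00.
Preferred dividends grossed up pre-tax: £157,000 / (1 − 0.27) = £215,068.49.
DFL = EBIT ÷ [EBIT − I − D_p/(1−t)] = £1,451,000 ÷ [£1,451,000 − £566,663.00 − £215,068.49] = £1,451,000 ÷ £669,268.51 = 2.1680.

2.17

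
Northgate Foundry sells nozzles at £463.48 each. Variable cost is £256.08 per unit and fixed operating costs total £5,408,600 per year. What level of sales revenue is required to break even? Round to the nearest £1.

£12,086,682

Contribution margin per unit = £463.48 − £256.08 = £207.40, a CM ratio of £207.40 ÷ £463.48 = 0.4475.
Break-even sales = FC ÷ CM ratio = £5,408,600 × £463.48 / £207.40 = £12,086,682.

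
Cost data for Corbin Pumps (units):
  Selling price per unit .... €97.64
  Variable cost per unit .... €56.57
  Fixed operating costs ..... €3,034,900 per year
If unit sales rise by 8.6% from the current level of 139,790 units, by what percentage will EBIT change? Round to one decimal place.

+18.2%

Contribution at this volume is 139,790 × €41.07 = €5,741,175.30.
Operating income = contribution − fixed costs = €5,741,175.30 − €3,034,900 = €2,706,275.30.
DOL = contribution ÷ EBIT = €5,741,175.30 ÷ €2,706,275.30 = 2.1214.
Operating income changes by 2.1214 × +8.6% = +18.2%.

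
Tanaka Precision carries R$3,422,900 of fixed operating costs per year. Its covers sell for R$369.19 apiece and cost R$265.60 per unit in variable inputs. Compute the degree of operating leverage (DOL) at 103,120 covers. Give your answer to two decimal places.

1.47

Contribution at this volume is 103,120 × R$103.59 = R$10,682,200.80.
Subtracting fixed costs: EBIT = R$10,682,200.80 − R$3,422,900 = R$7,259,300.80.
So DOL = total CM / EBIT = R$10,682,200.80 / R$7,259,300.80 = 1.4715.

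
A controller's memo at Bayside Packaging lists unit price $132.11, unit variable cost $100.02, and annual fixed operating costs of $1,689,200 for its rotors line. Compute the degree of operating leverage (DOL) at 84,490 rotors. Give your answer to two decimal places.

2.65

Total contribution margin = 84,490 × $32.09 = $2,711,284.10.
Subtracting fixed costs: EBIT = $2,711,284.10 − $1,689,200 = $1,022,084.10.
Degree of operating leverage = $2,711,284.10 / $1,022,084.10 = 2.6527.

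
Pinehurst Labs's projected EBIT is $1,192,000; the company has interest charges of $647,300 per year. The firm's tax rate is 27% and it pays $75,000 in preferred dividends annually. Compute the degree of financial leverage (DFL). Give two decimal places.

2.70

Interest = $647,300.00.
Preferred dividends grossed up pre-tax: $75,000 / (1 − 0.27) = $102,739.73.
DFL = EBIT ÷ [EBIT − I − D_p/(1−t)] = $1,192,000 ÷ [$1,192,000 − $647,300.00 − $102,739.73] = $1,192,000 ÷ $441,960.27 = 2.6971.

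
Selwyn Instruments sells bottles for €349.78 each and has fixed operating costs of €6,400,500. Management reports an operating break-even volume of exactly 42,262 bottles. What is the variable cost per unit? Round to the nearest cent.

Contribution per unit must be FC / Q = €6,400,500 / 42,262 = €151.4481.
Variable cost per unit = €349.78 − €151.4481 = €198.33.

€198.33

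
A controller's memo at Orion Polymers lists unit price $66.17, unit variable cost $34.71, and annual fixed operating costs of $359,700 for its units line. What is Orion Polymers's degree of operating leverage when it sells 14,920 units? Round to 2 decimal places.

Total contribution margin = 14,920 × $31.46 = $469,383.20.
EBIT = $469,383.20 − $359,700 = $109,683.20.
So DOL = total CM / EBIT = $469,383.20 / $109,683.20 = 4.2794.

4.28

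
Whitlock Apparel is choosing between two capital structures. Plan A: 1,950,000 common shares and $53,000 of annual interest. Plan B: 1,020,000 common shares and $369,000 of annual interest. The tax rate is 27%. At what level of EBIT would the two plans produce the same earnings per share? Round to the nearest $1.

Set EPS_A = EPS_B: (EBIT − $53,000)(1 − 0.27) ÷ 1,950,000 = (EBIT − $369,000)(1 − 0.27) ÷ 1,020,000.
Cancelling (1 − t) and cross-multiplying: 1,020,000·(EBIT − 53,000) = 1,950,000·(EBIT − 369,000).
EBIT × (1,950,000 − 1,020,000) = 369,000 × 1,950,000 − 53,000 × 1,020,000 = 665,490,000,000, so EBIT = 665,490,000,000 ÷ 930,000 = 715,580.65.

$715,581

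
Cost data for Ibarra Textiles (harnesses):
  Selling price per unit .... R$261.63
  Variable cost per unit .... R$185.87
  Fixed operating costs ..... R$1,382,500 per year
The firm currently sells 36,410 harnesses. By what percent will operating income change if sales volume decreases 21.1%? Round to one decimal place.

-42.3%

Contribution at this volume is 36,410 × R$75.76 = R$2,758,421.60.
EBIT = R$2,758,421.60 − R$1,382,500 = R$1,375,921.60.
DOL = contribution ÷ EBIT = R$2,758,421.60 ÷ R$1,375,921.60 = 2.0048.
%ΔEBIT = DOL × %ΔSales = 2.0048 × -21.1% = -42.3%.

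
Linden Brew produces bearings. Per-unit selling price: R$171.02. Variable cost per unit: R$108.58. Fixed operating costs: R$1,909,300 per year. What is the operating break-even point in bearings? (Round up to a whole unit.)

30,579 bearings

Contribution margin per unit = R$171.02 − R$108.58 = R$62.44.
Break-even volume = fixed costs ÷ CM per unit = R$1,909,300 ÷ R$62.44 = 30,578.16, so 30,579 bearings.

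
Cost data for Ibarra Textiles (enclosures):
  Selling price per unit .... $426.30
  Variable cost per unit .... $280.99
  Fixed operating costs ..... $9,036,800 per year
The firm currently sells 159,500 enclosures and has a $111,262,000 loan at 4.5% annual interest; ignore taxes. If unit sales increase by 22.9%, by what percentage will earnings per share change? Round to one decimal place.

At 159,500 units, contribution = 159,500 × $145.31 = $23,176,945.00.
EBIT = $23,176,945.00 − $9,036,800 = $14,140,145.00.
After interest of $5,006,790.00, pre-tax earnings = $9,133,355.00.
DCL = total CM / (EBIT − I) = $23,176,945.00 / $9,133,355.00 = 2.5376.
EPS therefore changes by 2.5376 × (+22.9%) = +58.1%.

+58.1%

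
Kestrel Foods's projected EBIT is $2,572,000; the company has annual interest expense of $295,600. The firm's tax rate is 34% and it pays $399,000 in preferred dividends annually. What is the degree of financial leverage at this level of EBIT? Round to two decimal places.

Annual interest charges come to $295,600.00.
Preferred dividends grossed up pre-tax: $399,000 / (1 − 0.34) = $604,545.45.
DFL = EBIT ÷ [EBIT − I − D_p/(1−t)] = $2,572,000 ÷ [$2,572,000 − $295,600.00 − $604,545.45] = $2,572,000 ÷ $1,671,854.55 = 1.5384.

1.54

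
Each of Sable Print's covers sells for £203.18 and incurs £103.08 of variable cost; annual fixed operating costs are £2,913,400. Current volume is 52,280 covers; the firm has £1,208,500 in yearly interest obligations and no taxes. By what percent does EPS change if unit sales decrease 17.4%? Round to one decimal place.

At 52,280 units, contribution = 52,280 × £100.10 = £5,233,228.00.
EBIT = £5,233,228.00 − £2,913,400 = £2,319,828.00.
After interest of £1,208,500.00, pre-tax earnings = £1,111,328.00.
DCL = total CM / (EBIT − I) = £5,233,228.00 / £1,111,328.00 = 4.7090.
EPS therefore changes by 4.7090 × (-17.4%) = -81.9%.

-81.9%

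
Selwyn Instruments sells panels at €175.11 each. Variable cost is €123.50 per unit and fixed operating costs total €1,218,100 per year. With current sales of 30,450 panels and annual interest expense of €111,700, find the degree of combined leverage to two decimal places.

At 30,450 units, contribution = 30,450 × €51.61 = €1,571,524.50.
Operating income = contribution − fixed costs = €1,571,524.50 − €1,218,100 = €353,424.50. Interest = €111,700.00.
DOL = €1,571,524.50 ÷ €353,424.50 = 4.4466; DFL = €353,424.50 ÷ €241,724.50 = 1.4621.
Combined leverage = 4.4466 × 1.4621 = 6.5014.

6.50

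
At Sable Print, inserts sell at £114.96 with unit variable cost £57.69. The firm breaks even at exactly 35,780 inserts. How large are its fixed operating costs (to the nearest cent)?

Contribution margin per unit = £114.96 − £57.69 = £57.27.
Fixed costs = break-even units × CM = 35,780 × £57.27 = £2,049,120.60.

£2,049,120.60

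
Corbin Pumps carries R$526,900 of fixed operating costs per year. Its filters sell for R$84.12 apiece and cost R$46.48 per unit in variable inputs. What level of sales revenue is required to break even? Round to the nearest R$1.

R$1,177,546

CM per unit = R$84.12 − R$46.48 = R$37.64; CM ratio = R$37.64 / R$84.12 = 0.4475.
Break-even sales = FC ÷ CM ratio = R$526,900 × R$84.12 / R$37.64 = R$1,177,546.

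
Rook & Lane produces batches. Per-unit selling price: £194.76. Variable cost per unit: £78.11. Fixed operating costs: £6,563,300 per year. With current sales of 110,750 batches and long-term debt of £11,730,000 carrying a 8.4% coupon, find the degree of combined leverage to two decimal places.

Total contribution margin = 110,750 × £116.65 = £12,918,987.50.
Subtracting fixed costs: EBIT = £12,918,987.50 − £6,563,300 = £6,355,687.50. Interest = £985,320.00, so EBIT − I = £5,370,367.50.
DCL = contribution ÷ (EBIT − I) = £12,918,987.50 ÷ £5,370,367.50 = 2.4056.

2.41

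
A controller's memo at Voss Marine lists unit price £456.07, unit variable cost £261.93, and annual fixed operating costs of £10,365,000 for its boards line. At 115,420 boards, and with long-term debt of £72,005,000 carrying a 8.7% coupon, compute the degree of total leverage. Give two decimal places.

Contribution at this volume is 115,420 × £194.14 = £22,407,638.80.
Operating income = contribution − fixed costs = £22,407,638.80 − £10,365,000 = £12,042,638.80. Interest = £6,264,435.00, so EBIT − I = £5,778,203.80.
DCL = contribution ÷ (EBIT − I) = £22,407,638.80 ÷ £5,778,203.80 = 3.8780.

3.88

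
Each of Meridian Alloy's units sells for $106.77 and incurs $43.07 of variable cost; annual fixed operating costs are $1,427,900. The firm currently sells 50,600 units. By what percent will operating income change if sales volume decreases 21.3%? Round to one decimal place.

Total contribution margin = 50,600 × $63.70 = $3,223,220.00.
EBIT = $3,223,220.00 − $1,427,900 = $1,795,320.00.
Degree of operating leverage = $3,223,220.00 / $1,795,320.00 = 1.7953.
So EBIT moves 1.7953 × (-21.3%) = -38.2%.

-38.2%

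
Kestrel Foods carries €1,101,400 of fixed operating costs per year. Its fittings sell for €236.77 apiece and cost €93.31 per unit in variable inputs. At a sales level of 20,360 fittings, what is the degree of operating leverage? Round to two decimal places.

Contribution at this volume is 20,360 × €143.46 = €2,920,845.60.
EBIT = €2,920,845.60 − €1,101,400 = €1,819,445.60.
So DOL = total CM / EBIT = €2,920,845.60 / €1,819,445.60 = 1.6053.

1.61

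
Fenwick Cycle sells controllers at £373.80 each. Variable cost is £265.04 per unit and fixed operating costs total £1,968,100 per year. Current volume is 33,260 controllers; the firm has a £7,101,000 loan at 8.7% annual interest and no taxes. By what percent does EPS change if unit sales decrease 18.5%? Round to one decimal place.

-64.9%

Total contribution margin = 33,260 × £108.76 = £3,617,357.60.
Operating income = contribution − fixed costs = £3,617,357.60 − £1,968,100 = £1,649,257.60.
Interest = £617,787.00, so EBIT − I = £1,031,470.60.
Degree of combined leverage = contribution ÷ (EBIT − I) = £3,617,357.60 ÷ £1,031,470.60 = 3.5070.
%ΔEPS = DCL × %ΔSales = 3.5070 × -18.5% = -64.9%.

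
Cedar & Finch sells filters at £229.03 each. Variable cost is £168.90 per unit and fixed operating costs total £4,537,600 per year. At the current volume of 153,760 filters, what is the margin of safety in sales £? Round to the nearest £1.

£17,932,325

Each unit contributes £229.03 − £168.90 = £60.13. Break-even units = £4,537,600 ÷ £60.13 = 75,463.16; break-even revenue = 75,463.16 × £229.03 = £17,283,328.26.
Current sales = 153,760 × £229.03 = £35,215,652.80.
Margin of safety = £35,215,652.80 − £17,283,328.26 = £17,932,325.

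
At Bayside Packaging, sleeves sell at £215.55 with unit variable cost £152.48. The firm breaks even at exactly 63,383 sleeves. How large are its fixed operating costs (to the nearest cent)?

Each unit contributes £215.55 − £152.48 = £63.07.
Fixed costs = break-even units × CM = 63,383 × £63.07 = £3,997,565.81.

£3,997,565.81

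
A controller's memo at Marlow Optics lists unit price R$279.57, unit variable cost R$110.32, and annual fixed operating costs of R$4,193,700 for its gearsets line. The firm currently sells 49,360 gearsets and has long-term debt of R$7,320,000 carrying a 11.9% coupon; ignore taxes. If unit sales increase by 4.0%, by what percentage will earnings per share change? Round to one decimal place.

Contribution at this volume is 49,360 × R$169.25 = R$8,354,180.00.
Subtracting fixed costs: EBIT = R$8,354,180.00 − R$4,193,700 = R$4,160,480.00.
After interest of R$871,080.00, pre-tax earnings = R$3,289,400.00.
Degree of combined leverage = contribution ÷ (EBIT − I) = R$8,354,180.00 ÷ R$3,289,400.00 = 2.5397.
%ΔEPS = DCL × %ΔSales = 2.5397 × +4.0% = +10.2%.

+10.2%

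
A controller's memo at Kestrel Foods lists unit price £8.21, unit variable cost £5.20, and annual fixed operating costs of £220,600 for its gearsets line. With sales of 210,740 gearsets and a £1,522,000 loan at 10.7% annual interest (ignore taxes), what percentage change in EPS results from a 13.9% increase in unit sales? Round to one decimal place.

+35.1%

At 210,740 units, contribution = 210,740 × £3.01 = £634,327.40.
Subtracting fixed costs: EBIT = £634,327.40 − £220,600 = £413,727.40.
After interest of £162,854.00, pre-tax earnings = £250,873.40.
Degree of combined leverage = contribution ÷ (EBIT − I) = £634,327.40 ÷ £250,873.40 = 2.5285.
%ΔEPS = DCL × %ΔSales = 2.5285 × +13.9% = +35.1%.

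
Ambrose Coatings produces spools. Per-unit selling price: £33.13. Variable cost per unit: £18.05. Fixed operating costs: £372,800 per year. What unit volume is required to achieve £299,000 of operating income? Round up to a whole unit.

Each unit contributes £33.13 − £18.05 = £15.08.
Required volume = (fixed costs + target profit) ÷ CM = (£372,800 + £299,000) ÷ £15.08 = 44,549.07, so 44,550 spools.

44,550 spools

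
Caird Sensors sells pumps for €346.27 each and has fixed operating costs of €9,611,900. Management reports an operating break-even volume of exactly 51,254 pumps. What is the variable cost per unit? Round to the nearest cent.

€158.74

At break-even, FC = Q × (P − VC), so P − VC = €9,611,900 ÷ 51,254 = €187.5346.
Variable cost per unit = €346.27 − €187.5346 = €158.74.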